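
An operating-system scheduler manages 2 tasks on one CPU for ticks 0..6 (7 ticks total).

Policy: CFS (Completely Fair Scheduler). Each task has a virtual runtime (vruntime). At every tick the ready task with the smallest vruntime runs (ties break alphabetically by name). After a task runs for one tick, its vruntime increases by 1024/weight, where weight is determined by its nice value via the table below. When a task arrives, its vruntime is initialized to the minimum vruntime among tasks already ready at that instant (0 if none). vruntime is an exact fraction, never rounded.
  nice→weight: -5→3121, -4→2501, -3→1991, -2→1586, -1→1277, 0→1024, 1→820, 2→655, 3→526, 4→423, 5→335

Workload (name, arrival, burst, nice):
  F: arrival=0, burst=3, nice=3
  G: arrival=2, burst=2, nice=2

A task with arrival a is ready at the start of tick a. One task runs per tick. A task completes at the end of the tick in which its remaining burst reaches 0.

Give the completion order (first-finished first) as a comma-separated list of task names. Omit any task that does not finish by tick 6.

completion order = F, G

t=0: vr[F=0] → run F
t=1: vr[F=512/263] → run F
t=2: vr[F=1024/263 G=1024/263] → run F
t=3: vr[G=1024/263] → run G
t=4: vr[G=940032/172265] → run G
t=5: (idle)
t=6: (idle)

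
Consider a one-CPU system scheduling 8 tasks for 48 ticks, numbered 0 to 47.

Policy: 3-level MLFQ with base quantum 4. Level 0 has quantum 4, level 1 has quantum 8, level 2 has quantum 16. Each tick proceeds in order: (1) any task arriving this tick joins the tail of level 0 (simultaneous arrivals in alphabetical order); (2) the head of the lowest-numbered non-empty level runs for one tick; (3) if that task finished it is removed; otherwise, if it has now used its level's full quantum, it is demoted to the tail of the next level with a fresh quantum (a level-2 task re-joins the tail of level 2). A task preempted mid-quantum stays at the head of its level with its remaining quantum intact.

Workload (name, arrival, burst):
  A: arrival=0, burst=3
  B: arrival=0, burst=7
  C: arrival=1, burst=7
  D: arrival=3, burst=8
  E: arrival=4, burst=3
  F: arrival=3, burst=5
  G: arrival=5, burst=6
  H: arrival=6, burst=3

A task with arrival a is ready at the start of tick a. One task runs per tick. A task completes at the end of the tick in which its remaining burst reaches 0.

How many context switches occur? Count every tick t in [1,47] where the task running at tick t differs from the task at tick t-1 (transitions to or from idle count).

context switches = 13

t=0: L0/L1/L2 = AB/-/- → run A
t=1: L0/L1/L2 = ABC/-/- → run A
t=2: L0/L1/L2 = ABC/-/- → run A
t=3: L0/L1/L2 = BCDF/-/- → run B
t=4: L0/L1/L2 = BCDFE/-/- → run B
t=5: L0/L1/L2 = BCDFEG/-/- → run B
t=6: L0/L1/L2 = BCDFEGH/-/- → run B
t=7: L0/L1/L2 = CDFEGH/B/- → run C
t=8: L0/L1/L2 = CDFEGH/B/- → run C
t=9: L0/L1/L2 = CDFEGH/B/- → run C
t=10: L0/L1/L2 = CDFEGH/B/- → run C
t=11: L0/L1/L2 = DFEGH/BC/- → run D
t=12: L0/L1/L2 = DFEGH/BC/- → run D
t=13: L0/L1/L2 = DFEGH/BC/- → run D
t=14: L0/L1/L2 = DFEGH/BC/- → run D
t=15: L0/L1/L2 = FEGH/BCD/- → run F
t=16: L0/L1/L2 = FEGH/BCD/- → run F
t=17: L0/L1/L2 = FEGH/BCD/- → run F
t=18: L0/L1/L2 = FEGH/BCD/- → run F
t=19: L0/L1/L2 = EGH/BCDF/- → run E
t=20: L0/L1/L2 = EGH/BCDF/- → run E
t=21: L0/L1/L2 = EGH/BCDF/- → run E
t=22: L0/L1/L2 = GH/BCDF/- → run G
t=23: L0/L1/L2 = GH/BCDF/- → run G
t=24: L0/L1/L2 = GH/BCDF/- → run G
t=25: L0/L1/L2 = GH/BCDF/- → run G
t=26: L0/L1/L2 = H/BCDFG/- → run H
t=27: L0/L1/L2 = H/BCDFG/- → run H
t=28: L0/L1/L2 = H/BCDFG/- → run H
t=29: L0/L1/L2 = -/BCDFG/- → run B
t=30: L0/L1/L2 = -/BCDFG/- → run B
t=31: L0/L1/L2 = -/BCDFG/- → run B
t=32: L0/L1/L2 = -/CDFG/- → run C
t=33: L0/L1/L2 = -/CDFG/- → run C
t=34: L0/L1/L2 = -/CDFG/- → run C
t=35: L0/L1/L2 = -/DFG/- → run D
t=36: L0/L1/L2 = -/DFG/- → run D
t=37: L0/L1/L2 = -/DFG/- → run D
t=38: L0/L1/L2 = -/DFG/- → run D
t=39: L0/L1/L2 = -/FG/- → run F
t=40: L0/L1/L2 = -/G/- → run G
t=41: L0/L1/L2 = -/G/- → run G
t=42: (idle)
t=43: (idle)
t=44: (idle)
t=45: (idle)
t=46: (idle)
t=47: (idle)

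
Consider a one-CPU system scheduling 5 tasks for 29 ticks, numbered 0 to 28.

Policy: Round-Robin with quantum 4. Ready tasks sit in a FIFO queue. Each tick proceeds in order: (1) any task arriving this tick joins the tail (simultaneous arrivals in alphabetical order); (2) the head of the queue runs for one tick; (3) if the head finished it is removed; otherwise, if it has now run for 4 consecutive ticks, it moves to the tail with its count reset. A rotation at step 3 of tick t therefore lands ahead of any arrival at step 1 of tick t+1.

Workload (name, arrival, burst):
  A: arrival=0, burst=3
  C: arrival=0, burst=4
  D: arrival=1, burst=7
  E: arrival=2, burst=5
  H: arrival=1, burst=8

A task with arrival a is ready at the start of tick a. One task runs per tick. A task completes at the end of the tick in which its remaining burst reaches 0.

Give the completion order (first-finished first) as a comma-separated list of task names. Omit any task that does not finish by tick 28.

completion order = A, C, D, H, E

t=0: queue=[A,C] q_used=0 → run A
t=1: queue=[A,C,D,H] q_used=1 → run A
t=2: queue=[A,C,D,H,E] q_used=2 → run A
t=3: queue=[C,D,H,E] q_used=0 → run C
t=4: queue=[C,D,H,E] q_used=1 → run C
t=5: queue=[C,D,H,E] q_used=2 → run C
t=6: queue=[C,D,H,E] q_used=3 → run C
t=7: queue=[D,H,E] q_used=0 → run D
t=8: queue=[D,H,E] q_used=1 → run D
t=9: queue=[D,H,E] q_used=2 → run D
t=10: queue=[D,H,E] q_used=3 → run D
t=11: queue=[H,E,D] q_used=0 → run H
t=12: queue=[H,E,D] q_used=1 → run H
t=13: queue=[H,E,D] q_used=2 → run H
t=14: queue=[H,E,D] q_used=3 → run H
t=15: queue=[E,D,H] q_used=0 → run E
t=16: queue=[E,D,H] q_used=1 → run E
t=17: queue=[E,D,H] q_used=2 → run E
t=18: queue=[E,D,H] q_used=3 → run E
t=19: queue=[D,H,E] q_used=0 → run D
t=20: queue=[D,H,E] q_used=1 → run D
t=21: queue=[D,H,E] q_used=2 → run D
t=22: queue=[H,E] q_used=0 → run H
t=23: queue=[H,E] q_used=1 → run H
t=24: queue=[H,E] q_used=2 → run H
t=25: queue=[H,E] q_used=3 → run H
t=26: queue=[E] q_used=0 → run E
t=27: (idle)
t=28: (idle)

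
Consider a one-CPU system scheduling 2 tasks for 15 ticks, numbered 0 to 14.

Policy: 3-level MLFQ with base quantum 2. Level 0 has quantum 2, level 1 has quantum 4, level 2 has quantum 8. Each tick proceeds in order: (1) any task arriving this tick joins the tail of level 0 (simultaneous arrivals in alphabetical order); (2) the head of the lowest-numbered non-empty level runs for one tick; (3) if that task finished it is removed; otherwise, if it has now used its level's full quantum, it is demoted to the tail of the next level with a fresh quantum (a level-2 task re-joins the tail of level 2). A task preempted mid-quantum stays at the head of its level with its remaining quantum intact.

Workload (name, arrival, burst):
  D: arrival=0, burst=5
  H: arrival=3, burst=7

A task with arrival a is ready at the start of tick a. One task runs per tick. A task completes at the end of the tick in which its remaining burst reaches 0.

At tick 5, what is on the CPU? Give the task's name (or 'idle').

running at tick 5 = D

t=0: L0/L1/L2 = D/-/- → run D
t=1: L0/L1/L2 = D/-/- → run D
t=2: L0/L1/L2 = -/D/- → run D
t=3: L0/L1/L2 = H/D/- → run H
t=4: L0/L1/L2 = H/D/- → run H
t=5: L0/L1/L2 = -/DH/- → run D
t=6: L0/L1/L2 = -/DH/- → run D
t=7: L0/L1/L2 = -/H/- → run H
t=8: L0/L1/L2 = -/H/- → run H
t=9: L0/L1/L2 = -/H/- → run H
t=10: L0/L1/L2 = -/H/- → run H
t=11: L0/L1/L2 = -/-/H → run H
t=12: (idle)
t=13: (idle)
t=14: (idle)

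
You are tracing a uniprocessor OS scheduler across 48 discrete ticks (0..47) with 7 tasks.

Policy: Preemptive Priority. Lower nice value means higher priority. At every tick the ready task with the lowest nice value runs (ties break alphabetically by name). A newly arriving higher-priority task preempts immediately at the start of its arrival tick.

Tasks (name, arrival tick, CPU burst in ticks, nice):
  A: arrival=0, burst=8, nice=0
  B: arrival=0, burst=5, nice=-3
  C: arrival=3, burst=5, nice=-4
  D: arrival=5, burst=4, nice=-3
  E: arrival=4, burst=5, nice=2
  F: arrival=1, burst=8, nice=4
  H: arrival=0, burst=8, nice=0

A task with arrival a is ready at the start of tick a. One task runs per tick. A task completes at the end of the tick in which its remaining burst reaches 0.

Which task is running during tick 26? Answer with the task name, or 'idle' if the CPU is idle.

running at tick 26 = H

t=0: ready={A,B,H} → run B
t=1: ready={A,B,F,H} → run B
t=2: ready={A,B,F,H} → run B
t=3: ready={A,B,C,F,H} → run C
t=4: ready={A,B,C,E,F,H} → run C
t=5: ready={A,B,C,D,E,F,H} → run C
t=6: ready={A,B,C,D,E,F,H} → run C
t=7: ready={A,B,C,D,E,F,H} → run C
t=8: ready={A,B,D,E,F,H} → run B
t=9: ready={A,B,D,E,F,H} → run B
t=10: ready={A,D,E,F,H} → run D
t=11: ready={A,D,E,F,H} → run D
t=12: ready={A,D,E,F,H} → run D
t=13: ready={A,D,E,F,H} → run D
t=14: ready={A,E,F,H} → run A
t=15: ready={A,E,F,H} → run A
t=16: ready={A,E,F,H} → run A
t=17: ready={A,E,F,H} → run A
t=18: ready={A,E,F,H} → run A
t=19: ready={A,E,F,H} → run A
t=20: ready={A,E,F,H} → run A
t=21: ready={A,E,F,H} → run A
t=22: ready={E,F,H} → run H
t=23: ready={E,F,H} → run H
t=24: ready={E,F,H} → run H
t=25: ready={E,F,H} → run H
t=26: ready={E,F,H} → run H
t=27: ready={E,F,H} → run H
t=28: ready={E,F,H} → run H
t=29: ready={E,F,H} → run H
t=30: ready={E,F} → run E
t=31: ready={E,F} → run E
t=32: ready={E,F} → run E
t=33: ready={E,F} → run E
t=34: ready={E,F} → run E
t=35: ready={F} → run F
t=36: ready={F} → run F
t=37: ready={F} → run F
t=38: ready={F} → run F
t=39: ready={F} → run F
t=40: ready={F} → run F
t=41: ready={F} → run F
t=42: ready={F} → run F
t=43: (idle)
t=44: (idle)
t=45: (idle)
t=46: (idle)
t=47: (idle)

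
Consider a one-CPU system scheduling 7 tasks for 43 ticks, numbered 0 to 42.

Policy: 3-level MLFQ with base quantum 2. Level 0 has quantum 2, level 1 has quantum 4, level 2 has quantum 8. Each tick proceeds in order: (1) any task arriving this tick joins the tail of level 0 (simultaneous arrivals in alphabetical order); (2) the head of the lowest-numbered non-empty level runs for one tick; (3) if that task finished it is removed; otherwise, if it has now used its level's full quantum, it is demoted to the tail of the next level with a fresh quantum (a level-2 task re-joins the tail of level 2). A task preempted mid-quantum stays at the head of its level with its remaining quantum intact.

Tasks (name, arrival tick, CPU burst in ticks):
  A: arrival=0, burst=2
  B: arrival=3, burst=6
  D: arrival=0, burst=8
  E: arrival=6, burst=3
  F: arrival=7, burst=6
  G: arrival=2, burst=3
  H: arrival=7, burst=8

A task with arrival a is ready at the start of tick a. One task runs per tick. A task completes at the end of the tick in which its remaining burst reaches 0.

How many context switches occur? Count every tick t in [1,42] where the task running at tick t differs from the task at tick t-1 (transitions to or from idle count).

t=0: L0/L1/L2 = AD/-/- → run A
t=1: L0/L1/L2 = AD/-/- → run A
t=2: L0/L1/L2 = DG/-/- → run D
t=3: L0/L1/L2 = DGB/-/- → run D
t=4: L0/L1/L2 = GB/D/- → run G
t=5: L0/L1/L2 = GB/D/- → run G
t=6: L0/L1/L2 = BE/DG/- → run B
t=7: L0/L1/L2 = BEFH/DG/- → run B
t=8: L0/L1/L2 = EFH/DGB/- → run E
t=9: L0/L1/L2 = EFH/DGB/- → run E
t=10: L0/L1/L2 = FH/DGBE/- → run F
t=11: L0/L1/L2 = FH/DGBE/- → run F
t=12: L0/L1/L2 = H/DGBEF/- → run H
t=13: L0/L1/L2 = H/DGBEF/- → run H
t=14: L0/L1/L2 = -/DGBEFH/- → run D
t=15: L0/L1/L2 = -/DGBEFH/- → run D
t=16: L0/L1/L2 = -/DGBEFH/- → run D
t=17: L0/L1/L2 = -/DGBEFH/- → run D
t=18: L0/L1/L2 = -/GBEFH/D → run G
t=19: L0/L1/L2 = -/BEFH/D → run B
t=20: L0/L1/L2 = -/BEFH/D → run B
t=21: L0/L1/L2 = -/BEFH/D → run B
t=22: L0/L1/L2 = -/BEFH/D → run B
t=23: L0/L1/L2 = -/EFH/D → run E
t=24: L0/L1/L2 = -/FH/D → run F
t=25: L0/L1/L2 = -/FH/D → run F
t=26: L0/L1/L2 = -/FH/D → run F
t=27: L0/L1/L2 = -/FH/D → run F
t=28: L0/L1/L2 = -/H/D → run H
t=29: L0/L1/L2 = -/H/D → run H
t=30: L0/L1/L2 = -/H/D → run H
t=31: L0/L1/L2 = -/H/D → run H
t=32: L0/L1/L2 = -/-/DH → run D
t=33: L0/L1/L2 = -/-/DH → run D
t=34: L0/L1/L2 = -/-/H → run H
t=35: L0/L1/L2 = -/-/H → run H
t=36: (idle)
t=37: (idle)
t=38: (idle)
t=39: (idle)
t=40: (idle)
t=41: (idle)
t=42: (idle)

context switches = 15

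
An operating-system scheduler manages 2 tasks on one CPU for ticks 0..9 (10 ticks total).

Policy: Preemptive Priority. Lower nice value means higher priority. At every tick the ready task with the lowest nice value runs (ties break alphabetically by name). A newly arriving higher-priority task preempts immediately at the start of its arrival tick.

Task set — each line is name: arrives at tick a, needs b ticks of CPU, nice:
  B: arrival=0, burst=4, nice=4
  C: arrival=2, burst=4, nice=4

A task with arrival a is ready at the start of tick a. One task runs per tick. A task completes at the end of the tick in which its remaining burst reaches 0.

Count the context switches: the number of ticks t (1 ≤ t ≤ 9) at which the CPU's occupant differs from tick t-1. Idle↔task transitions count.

context switches = 2

t=0: ready={B} → run B
t=1: ready={B} → run B
t=2: ready={B,C} → run B
t=3: ready={B,C} → run B
t=4: ready={C} → run C
t=5: ready={C} → run C
t=6: ready={C} → run C
t=7: ready={C} → run C
t=8: (idle)
t=9: (idle)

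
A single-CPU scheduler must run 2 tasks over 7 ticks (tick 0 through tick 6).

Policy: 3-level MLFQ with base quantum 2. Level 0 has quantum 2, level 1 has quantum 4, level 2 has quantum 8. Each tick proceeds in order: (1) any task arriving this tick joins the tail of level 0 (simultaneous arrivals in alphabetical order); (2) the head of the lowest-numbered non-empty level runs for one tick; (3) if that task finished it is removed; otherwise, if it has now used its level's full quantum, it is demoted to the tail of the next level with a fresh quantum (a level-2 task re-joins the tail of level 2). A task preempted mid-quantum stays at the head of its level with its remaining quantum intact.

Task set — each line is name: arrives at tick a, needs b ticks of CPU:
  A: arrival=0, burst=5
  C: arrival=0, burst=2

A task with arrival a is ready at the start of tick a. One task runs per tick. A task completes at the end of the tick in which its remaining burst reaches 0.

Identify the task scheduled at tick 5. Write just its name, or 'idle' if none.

t=0: L0/L1/L2 = AC/-/- → run A
t=1: L0/L1/L2 = AC/-/- → run A
t=2: L0/L1/L2 = C/A/- → run C
t=3: L0/L1/L2 = C/A/- → run C
t=4: L0/L1/L2 = -/A/- → run A
t=5: L0/L1/L2 = -/A/- → run A
t=6: L0/L1/L2 = -/A/- → run A

running at tick 5 = A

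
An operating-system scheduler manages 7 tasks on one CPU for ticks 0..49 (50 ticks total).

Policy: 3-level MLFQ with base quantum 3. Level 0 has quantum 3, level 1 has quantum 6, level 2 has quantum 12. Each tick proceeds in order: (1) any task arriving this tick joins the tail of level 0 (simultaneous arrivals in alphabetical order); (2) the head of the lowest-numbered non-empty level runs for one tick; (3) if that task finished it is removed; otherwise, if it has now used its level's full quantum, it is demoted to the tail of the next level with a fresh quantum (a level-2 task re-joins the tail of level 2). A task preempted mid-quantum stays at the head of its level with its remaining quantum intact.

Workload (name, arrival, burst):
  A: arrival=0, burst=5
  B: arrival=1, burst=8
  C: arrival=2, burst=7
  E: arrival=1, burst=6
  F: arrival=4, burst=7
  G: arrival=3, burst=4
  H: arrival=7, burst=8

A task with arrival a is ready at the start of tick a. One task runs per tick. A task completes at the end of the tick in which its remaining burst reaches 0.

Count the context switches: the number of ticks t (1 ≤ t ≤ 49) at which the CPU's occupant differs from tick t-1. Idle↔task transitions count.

context switches = 14

t=0: L0/L1/L2 = A/-/- → run A
t=1: L0/L1/L2 = ABE/-/- → run A
t=2: L0/L1/L2 = ABEC/-/- → run A
t=3: L0/L1/L2 = BECG/A/- → run B
t=4: L0/L1/L2 = BECGF/A/- → run B
t=5: L0/L1/L2 = BECGF/A/- → run B
t=6: L0/L1/L2 = ECGF/AB/- → run E
t=7: L0/L1/L2 = ECGFH/AB/- → run E
t=8: L0/L1/L2 = ECGFH/AB/- → run E
t=9: L0/L1/L2 = CGFH/ABE/- → run C
t=10: L0/L1/L2 = CGFH/ABE/- → run C
t=11: L0/L1/L2 = CGFH/ABE/- → run C
t=12: L0/L1/L2 = GFH/ABEC/- → run G
t=13: L0/L1/L2 = GFH/ABEC/- → run G
t=14: L0/L1/L2 = GFH/ABEC/- → run G
t=15: L0/L1/L2 = FH/ABECG/- → run F
t=16: L0/L1/L2 = FH/ABECG/- → run F
t=17: L0/L1/L2 = FH/ABECG/- → run F
t=18: L0/L1/L2 = H/ABECGF/- → run H
t=19: L0/L1/L2 = H/ABECGF/- → run H
t=20: L0/L1/L2 = H/ABECGF/- → run H
t=21: L0/L1/L2 = -/ABECGFH/- → run A
t=22: L0/L1/L2 = -/ABECGFH/- → run A
t=23: L0/L1/L2 = -/BECGFH/- → run B
t=24: L0/L1/L2 = -/BECGFH/- → run B
t=25: L0/L1/L2 = -/BECGFH/- → run B
t=26: L0/L1/L2 = -/BECGFH/- → run B
t=27: L0/L1/L2 = -/BECGFH/- → run B
t=28: L0/L1/L2 = -/ECGFH/- → run E
t=29: L0/L1/L2 = -/ECGFH/- → run E
t=30: L0/L1/L2 = -/ECGFH/- → run E
t=31: L0/L1/L2 = -/CGFH/- → run C
t=32: L0/L1/L2 = -/CGFH/- → run C
t=33: L0/L1/L2 = -/CGFH/- → run C
t=34: L0/L1/L2 = -/CGFH/- → run C
t=35: L0/L1/L2 = -/GFH/- → run G
t=36: L0/L1/L2 = -/FH/- → run F
t=37: L0/L1/L2 = -/FH/- → run F
t=38: L0/L1/L2 = -/FH/- → run F
t=39: L0/L1/L2 = -/FH/- → run F
t=40: L0/L1/L2 = -/H/- → run H
t=41: L0/L1/L2 = -/H/- → run H
t=42: L0/L1/L2 = -/H/- → run H
t=43: L0/L1/L2 = -/H/- → run H
t=44: L0/L1/L2 = -/H/- → run H
t=45: (idle)
t=46: (idle)
t=47: (idle)
t=48: (idle)
t=49: (idle)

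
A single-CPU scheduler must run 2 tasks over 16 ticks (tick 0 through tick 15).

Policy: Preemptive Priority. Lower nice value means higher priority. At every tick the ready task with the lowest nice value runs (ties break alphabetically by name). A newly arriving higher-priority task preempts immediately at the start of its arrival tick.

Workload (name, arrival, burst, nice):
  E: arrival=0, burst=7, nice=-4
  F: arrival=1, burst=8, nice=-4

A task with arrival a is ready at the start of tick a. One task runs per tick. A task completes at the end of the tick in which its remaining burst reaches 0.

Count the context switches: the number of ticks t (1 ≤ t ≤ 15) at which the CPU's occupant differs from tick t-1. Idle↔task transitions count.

t=0: ready={E} → run E
t=1: ready={E,F} → run E
t=2: ready={E,F} → run E
t=3: ready={E,F} → run E
t=4: ready={E,F} → run E
t=5: ready={E,F} → run E
t=6: ready={E,F} → run E
t=7: ready={F} → run F
t=8: ready={F} → run F
t=9: ready={F} → run F
t=10: ready={F} → run F
t=11: ready={F} → run F
t=12: ready={F} → run F
t=13: ready={F} → run F
t=14: ready={F} → run F
t=15: (idle)

context switches = 2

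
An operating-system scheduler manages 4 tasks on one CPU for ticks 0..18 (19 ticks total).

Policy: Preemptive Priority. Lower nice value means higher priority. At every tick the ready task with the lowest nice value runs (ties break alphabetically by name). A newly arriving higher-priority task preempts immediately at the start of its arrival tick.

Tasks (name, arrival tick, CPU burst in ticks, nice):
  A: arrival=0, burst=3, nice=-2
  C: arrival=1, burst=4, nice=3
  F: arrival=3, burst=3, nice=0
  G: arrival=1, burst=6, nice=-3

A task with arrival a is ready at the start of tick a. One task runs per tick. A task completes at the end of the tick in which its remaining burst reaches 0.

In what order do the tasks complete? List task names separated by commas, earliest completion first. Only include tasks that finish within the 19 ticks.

t=0: ready={A} → run A
t=1: ready={A,C,G} → run G
t=2: ready={A,C,G} → run G
t=3: ready={A,C,F,G} → run G
t=4: ready={A,C,F,G} → run G
t=5: ready={A,C,F,G} → run G
t=6: ready={A,C,F,G} → run G
t=7: ready={A,C,F} → run A
t=8: ready={A,C,F} → run A
t=9: ready={C,F} → run F
t=10: ready={C,F} → run F
t=11: ready={C,F} → run F
t=12: ready={C} → run C
t=13: ready={C} → run C
t=14: ready={C} → run C
t=15: ready={C} → run C
t=16: (idle)
t=17: (idle)
t=18: (idle)

completion order = G, A, F, C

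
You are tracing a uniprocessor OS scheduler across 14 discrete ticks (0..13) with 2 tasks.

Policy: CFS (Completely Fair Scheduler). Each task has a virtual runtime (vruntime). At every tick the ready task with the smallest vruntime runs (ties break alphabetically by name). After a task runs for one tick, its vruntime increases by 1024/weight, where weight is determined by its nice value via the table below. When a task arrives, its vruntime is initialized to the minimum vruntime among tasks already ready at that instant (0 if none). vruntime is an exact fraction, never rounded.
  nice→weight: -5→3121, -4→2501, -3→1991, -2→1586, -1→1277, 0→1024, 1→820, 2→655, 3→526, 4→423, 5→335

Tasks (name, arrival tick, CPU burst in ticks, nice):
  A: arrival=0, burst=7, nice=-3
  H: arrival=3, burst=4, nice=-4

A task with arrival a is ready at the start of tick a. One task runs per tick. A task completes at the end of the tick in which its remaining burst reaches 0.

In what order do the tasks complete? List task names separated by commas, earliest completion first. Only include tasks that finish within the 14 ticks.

t=0: vr[A=0] → run A
t=1: vr[A=1024/1991] → run A
t=2: vr[A=2048/1991] → run A
t=3: vr[A=3072/1991 H=3072/1991] → run A
t=4: vr[A=4096/1991 H=3072/1991] → run H
t=5: vr[A=4096/1991 H=9721856/4979491] → run H
t=6: vr[A=4096/1991 H=11760640/4979491] → run A
t=7: vr[A=5120/1991 H=11760640/4979491] → run H
t=8: vr[A=5120/1991 H=13799424/4979491] → run A
t=9: vr[A=6144/1991 H=13799424/4979491] → run H
t=10: vr[A=6144/1991] → run A
t=11: (idle)
t=12: (idle)
t=13: (idle)

completion order = H, A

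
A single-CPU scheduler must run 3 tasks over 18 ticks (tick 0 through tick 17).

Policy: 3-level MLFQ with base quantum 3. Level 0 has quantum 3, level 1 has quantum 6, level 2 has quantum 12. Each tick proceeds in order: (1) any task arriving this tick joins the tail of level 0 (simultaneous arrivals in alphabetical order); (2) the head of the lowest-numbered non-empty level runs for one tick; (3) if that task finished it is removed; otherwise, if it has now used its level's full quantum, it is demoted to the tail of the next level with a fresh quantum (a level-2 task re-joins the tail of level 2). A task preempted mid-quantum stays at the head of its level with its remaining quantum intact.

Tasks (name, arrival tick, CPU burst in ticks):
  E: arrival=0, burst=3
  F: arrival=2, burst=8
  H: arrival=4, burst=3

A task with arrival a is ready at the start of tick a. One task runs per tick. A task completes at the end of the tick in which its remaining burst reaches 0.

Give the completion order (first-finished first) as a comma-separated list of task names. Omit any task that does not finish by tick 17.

t=0: L0/L1/L2 = E/-/- → run E
t=1: L0/L1/L2 = E/-/- → run E
t=2: L0/L1/L2 = EF/-/- → run E
t=3: L0/L1/L2 = F/-/- → run F
t=4: L0/L1/L2 = FH/-/- → run F
t=5: L0/L1/L2 = FH/-/- → run F
t=6: L0/L1/L2 = H/F/- → run H
t=7: L0/L1/L2 = H/F/- → run H
t=8: L0/L1/L2 = H/F/- → run H
t=9: L0/L1/L2 = -/F/- → run F
t=10: L0/L1/L2 = -/F/- → run F
t=11: L0/L1/L2 = -/F/- → run F
t=12: L0/L1/L2 = -/F/- → run F
t=13: L0/L1/L2 = -/F/- → run F
t=14: (idle)
t=15: (idle)
t=16: (idle)
t=17: (idle)

completion order = E, H, F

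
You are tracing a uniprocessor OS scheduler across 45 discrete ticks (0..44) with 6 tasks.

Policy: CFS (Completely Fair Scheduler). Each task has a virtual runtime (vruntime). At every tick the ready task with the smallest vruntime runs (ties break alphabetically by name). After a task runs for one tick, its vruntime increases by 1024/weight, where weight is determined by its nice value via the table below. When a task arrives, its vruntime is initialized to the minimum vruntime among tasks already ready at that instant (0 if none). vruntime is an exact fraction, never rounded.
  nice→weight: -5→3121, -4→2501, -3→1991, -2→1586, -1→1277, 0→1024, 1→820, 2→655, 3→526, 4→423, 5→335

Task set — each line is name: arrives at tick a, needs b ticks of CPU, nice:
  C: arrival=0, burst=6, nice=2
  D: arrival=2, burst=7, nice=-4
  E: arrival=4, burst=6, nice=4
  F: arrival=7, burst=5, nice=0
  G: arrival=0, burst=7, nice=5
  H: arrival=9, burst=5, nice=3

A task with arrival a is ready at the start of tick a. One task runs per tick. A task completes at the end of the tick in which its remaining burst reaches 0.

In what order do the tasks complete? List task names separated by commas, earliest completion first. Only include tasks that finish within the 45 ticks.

completion order = D, F, C, H, E, G

t=0: vr[C=0 G=0] → run C
t=1: vr[C=1024/655 G=0] → run G
t=2: vr[C=1024/655 D=1024/655 G=1024/335] → run C
t=3: vr[C=2048/655 D=1024/655 G=1024/335] → run D
t=4: vr[C=2048/655 D=3231744/1638155 E=3231744/1638155 G=1024/335] → run D
t=5: vr[C=2048/655 D=3902464/1638155 E=3231744/1638155 G=1024/335] → run E
t=6: vr[C=2048/655 D=3902464/1638155 E=3044498432/692939565 G=1024/335] → run D
t=7: vr[C=2048/655 D=4573184/1638155 E=3044498432/692939565 F=4573184/1638155 G=1024/335] → run D
t=8: vr[C=2048/655 D=5243904/1638155 E=3044498432/692939565 F=4573184/1638155 G=1024/335] → run F
t=9: vr[C=2048/655 D=5243904/1638155 E=3044498432/692939565 F=6211339/1638155 G=1024/335 H=1024/335] → run G
t=10: vr[C=2048/655 D=5243904/1638155 E=3044498432/692939565 F=6211339/1638155 G=2048/335 H=1024/335] → run H
t=11: vr[C=2048/655 D=5243904/1638155 E=3044498432/692939565 F=6211339/1638155 G=2048/335 H=440832/88105] → run C
t=12: vr[C=3072/655 D=5243904/1638155 E=3044498432/692939565 F=6211339/1638155 G=2048/335 H=440832/88105] → run D
t=13: vr[C=3072/655 D=5914624/1638155 E=3044498432/692939565 F=6211339/1638155 G=2048/335 H=440832/88105] → run D
t=14: vr[C=3072/655 D=6585344/1638155 E=3044498432/692939565 F=6211339/1638155 G=2048/335 H=440832/88105] → run F
t=15: vr[C=3072/655 D=6585344/1638155 E=3044498432/692939565 F=7849494/1638155 G=2048/335 H=440832/88105] → run D
t=16: vr[C=3072/655 E=3044498432/692939565 F=7849494/1638155 G=2048/335 H=440832/88105] → run E
t=17: vr[C=3072/655 E=4721969152/692939565 F=7849494/1638155 G=2048/335 H=440832/88105] → run C
t=18: vr[C=4096/655 E=4721969152/692939565 F=7849494/1638155 G=2048/335 H=440832/88105] → run F
t=19: vr[C=4096/655 E=4721969152/692939565 F=9487649/1638155 G=2048/335 H=440832/88105] → run H
t=20: vr[C=4096/655 E=4721969152/692939565 F=9487649/1638155 G=2048/335 H=612352/88105] → run F
t=21: vr[C=4096/655 E=4721969152/692939565 F=11125804/1638155 G=2048/335 H=612352/88105] → run G
t=22: vr[C=4096/655 E=4721969152/692939565 F=11125804/1638155 G=3072/335 H=612352/88105] → run C
t=23: vr[C=1024/131 E=4721969152/692939565 F=11125804/1638155 G=3072/335 H=612352/88105] → run F
t=24: vr[C=1024/131 E=4721969152/692939565 G=3072/335 H=612352/88105] → run E
t=25: vr[C=1024/131 E=2133146624/230979855 G=3072/335 H=612352/88105] → run H
t=26: vr[C=1024/131 E=2133146624/230979855 G=3072/335 H=783872/88105] → run C
t=27: vr[E=2133146624/230979855 G=3072/335 H=783872/88105] → run H
t=28: vr[E=2133146624/230979855 G=3072/335 H=955392/88105] → run G
t=29: vr[E=2133146624/230979855 G=4096/335 H=955392/88105] → run E
t=30: vr[E=8076910592/692939565 G=4096/335 H=955392/88105] → run H
t=31: vr[E=8076910592/692939565 G=4096/335] → run E
t=32: vr[E=9754381312/692939565 G=4096/335] → run G
t=33: vr[E=9754381312/692939565 G=1024/67] → run E
t=34: vr[G=1024/67] → run G
t=35: vr[G=6144/335] → run G
t=36: (idle)
t=37: (idle)
t=38: (idle)
t=39: (idle)
t=40: (idle)
t=41: (idle)
t=42: (idle)
t=43: (idle)
t=44: (idle)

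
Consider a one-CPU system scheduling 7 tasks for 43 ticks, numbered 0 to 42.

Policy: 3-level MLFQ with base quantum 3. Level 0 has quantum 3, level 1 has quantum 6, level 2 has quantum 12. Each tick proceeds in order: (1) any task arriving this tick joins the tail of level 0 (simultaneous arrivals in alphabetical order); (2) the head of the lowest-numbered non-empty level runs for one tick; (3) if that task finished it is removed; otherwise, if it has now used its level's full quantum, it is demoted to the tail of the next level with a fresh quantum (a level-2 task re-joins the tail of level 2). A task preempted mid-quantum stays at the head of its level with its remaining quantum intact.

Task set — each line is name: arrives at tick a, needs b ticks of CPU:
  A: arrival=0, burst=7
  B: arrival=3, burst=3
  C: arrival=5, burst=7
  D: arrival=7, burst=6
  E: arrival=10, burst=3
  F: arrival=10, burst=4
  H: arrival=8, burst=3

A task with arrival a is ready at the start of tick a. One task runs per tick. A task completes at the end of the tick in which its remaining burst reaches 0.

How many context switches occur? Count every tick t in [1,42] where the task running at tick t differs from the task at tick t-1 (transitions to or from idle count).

context switches = 11

t=0: L0/L1/L2 = A/-/- → run A
t=1: L0/L1/L2 = A/-/- → run A
t=2: L0/L1/L2 = A/-/- → run A
t=3: L0/L1/L2 = B/A/- → run B
t=4: L0/L1/L2 = B/A/- → run B
t=5: L0/L1/L2 = BC/A/- → run B
t=6: L0/L1/L2 = C/A/- → run C
t=7: L0/L1/L2 = CD/A/- → run C
t=8: L0/L1/L2 = CDH/A/- → run C
t=9: L0/L1/L2 = DH/AC/- → run D
t=10: L0/L1/L2 = DHEF/AC/- → run D
t=11: L0/L1/L2 = DHEF/AC/- → run D
t=12: L0/L1/L2 = HEF/ACD/- → run H
t=13: L0/L1/L2 = HEF/ACD/- → run H
t=14: L0/L1/L2 = HEF/ACD/- → run H
t=15: L0/L1/L2 = EF/ACD/- → run E
t=16: L0/L1/L2 = EF/ACD/- → run E
t=17: L0/L1/L2 = EF/ACD/- → run E
t=18: L0/L1/L2 = F/ACD/- → run F
t=19: L0/L1/L2 = F/ACD/- → run F
t=20: L0/L1/L2 = F/ACD/- → run F
t=21: L0/L1/L2 = -/ACDF/- → run A
t=22: L0/L1/L2 = -/ACDF/- → run A
t=23: L0/L1/L2 = -/ACDF/- → run A
t=24: L0/L1/L2 = -/ACDF/- → run A
t=25: L0/L1/L2 = -/CDF/- → run C
t=26: L0/L1/L2 = -/CDF/- → run C
t=27: L0/L1/L2 = -/CDF/- → run C
t=28: L0/L1/L2 = -/CDF/- → run C
t=29: L0/L1/L2 = -/DF/- → run D
t=30: L0/L1/L2 = -/DF/- → run D
t=31: L0/L1/L2 = -/DF/- → run D
t=32: L0/L1/L2 = -/F/- → run F
t=33: (idle)
t=34: (idle)
t=35: (idle)
t=36: (idle)
t=37: (idle)
t=38: (idle)
t=39: (idle)
t=40: (idle)
t=41: (idle)
t=42: (idle)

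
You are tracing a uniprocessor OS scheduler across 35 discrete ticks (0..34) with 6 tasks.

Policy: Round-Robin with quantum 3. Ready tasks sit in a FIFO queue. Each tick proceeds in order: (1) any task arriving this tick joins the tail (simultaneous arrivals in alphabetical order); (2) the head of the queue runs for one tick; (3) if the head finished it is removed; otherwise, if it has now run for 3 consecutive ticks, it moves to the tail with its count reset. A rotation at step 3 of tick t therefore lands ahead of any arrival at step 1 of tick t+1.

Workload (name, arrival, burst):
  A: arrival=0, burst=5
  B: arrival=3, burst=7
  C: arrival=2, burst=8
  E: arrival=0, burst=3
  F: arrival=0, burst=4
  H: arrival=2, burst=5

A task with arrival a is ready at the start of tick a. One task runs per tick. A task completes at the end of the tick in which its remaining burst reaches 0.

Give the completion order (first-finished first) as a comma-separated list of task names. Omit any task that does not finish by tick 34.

t=0: queue=[A,E,F] q_used=0 → run A
t=1: queue=[A,E,F] q_used=1 → run A
t=2: queue=[A,E,F,C,H] q_used=2 → run A
t=3: queue=[E,F,C,H,A,B] q_used=0 → run E
t=4: queue=[E,F,C,H,A,B] q_used=1 → run E
t=5: queue=[E,F,C,H,A,B] q_used=2 → run E
t=6: queue=[F,C,H,A,B] q_used=0 → run F
t=7: queue=[F,C,H,A,B] q_used=1 → run F
t=8: queue=[F,C,H,A,B] q_used=2 → run F
t=9: queue=[C,H,A,B,F] q_used=0 → run C
t=10: queue=[C,H,A,B,F] q_used=1 → run C
t=11: queue=[C,H,A,B,F] q_used=2 → run C
t=12: queue=[H,A,B,F,C] q_used=0 → run H
t=13: queue=[H,A,B,F,C] q_used=1 → run H
t=14: queue=[H,A,B,F,C] q_used=2 → run H
t=15: queue=[A,B,F,C,H] q_used=0 → run A
t=16: queue=[A,B,F,C,H] q_used=1 → run A
t=17: queue=[B,F,C,H] q_used=0 → run B
t=18: queue=[B,F,C,H] q_used=1 → run B
t=19: queue=[B,F,C,H] q_used=2 → run B
t=20: queue=[F,C,H,B] q_used=0 → run F
t=21: queue=[C,H,B] q_used=0 → run C
t=22: queue=[C,H,B] q_used=1 → run C
t=23: queue=[C,H,B] q_used=2 → run C
t=24: queue=[H,B,C] q_used=0 → run H
t=25: queue=[H,B,C] q_used=1 → run H
t=26: queue=[B,C] q_used=0 → run B
t=27: queue=[B,C] q_used=1 → run B
t=28: queue=[B,C] q_used=2 → run B
t=29: queue=[C,B] q_used=0 → run C
t=30: queue=[C,B] q_used=1 → run C
t=31: queue=[B] q_used=0 → run B
t=32: (idle)
t=33: (idle)
t=34: (idle)

completion order = E, A, F, H, C, B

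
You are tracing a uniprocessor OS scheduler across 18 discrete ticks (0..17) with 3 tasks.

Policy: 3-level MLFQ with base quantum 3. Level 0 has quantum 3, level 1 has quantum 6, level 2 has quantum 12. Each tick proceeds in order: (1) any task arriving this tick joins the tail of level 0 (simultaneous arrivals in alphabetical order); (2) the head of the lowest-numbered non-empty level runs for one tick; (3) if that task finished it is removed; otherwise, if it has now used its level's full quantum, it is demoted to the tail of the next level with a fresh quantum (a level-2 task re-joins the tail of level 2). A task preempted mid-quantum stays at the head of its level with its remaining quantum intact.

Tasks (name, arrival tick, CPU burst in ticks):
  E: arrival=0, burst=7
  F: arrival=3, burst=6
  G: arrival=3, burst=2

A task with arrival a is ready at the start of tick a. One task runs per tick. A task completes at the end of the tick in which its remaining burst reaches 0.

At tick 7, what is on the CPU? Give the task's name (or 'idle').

t=0: L0/L1/L2 = E/-/- → run E
t=1: L0/L1/L2 = E/-/- → run E
t=2: L0/L1/L2 = E/-/- → run E
t=3: L0/L1/L2 = FG/E/- → run F
t=4: L0/L1/L2 = FG/E/- → run F
t=5: L0/L1/L2 = FG/E/- → run F
t=6: L0/L1/L2 = G/EF/- → run G
t=7: L0/L1/L2 = G/EF/- → run G
t=8: L0/L1/L2 = -/EF/- → run E
t=9: L0/L1/L2 = -/EF/- → run E
t=10: L0/L1/L2 = -/EF/- → run E
t=11: L0/L1/L2 = -/EF/- → run E
t=12: L0/L1/L2 = -/F/- → run F
t=13: L0/L1/L2 = -/F/- → run F
t=14: L0/L1/L2 = -/F/- → run F
t=15: (idle)
t=16: (idle)
t=17: (idle)

running at tick 7 = G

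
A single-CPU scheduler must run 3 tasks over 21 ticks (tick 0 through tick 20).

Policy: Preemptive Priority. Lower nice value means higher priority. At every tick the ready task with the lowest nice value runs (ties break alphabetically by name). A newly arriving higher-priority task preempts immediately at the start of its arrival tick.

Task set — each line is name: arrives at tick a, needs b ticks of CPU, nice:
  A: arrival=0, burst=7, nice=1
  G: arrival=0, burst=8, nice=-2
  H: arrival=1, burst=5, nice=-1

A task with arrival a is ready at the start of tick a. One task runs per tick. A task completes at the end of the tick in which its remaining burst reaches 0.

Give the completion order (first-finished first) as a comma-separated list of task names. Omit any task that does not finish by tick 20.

t=0: ready={A,G} → run G
t=1: ready={A,G,H} → run G
t=2: ready={A,G,H} → run G
t=3: ready={A,G,H} → run G
t=4: ready={A,G,H} → run G
t=5: ready={A,G,H} → run G
t=6: ready={A,G,H} → run G
t=7: ready={A,G,H} → run G
t=8: ready={A,H} → run H
t=9: ready={A,H} → run H
t=10: ready={A,H} → run H
t=11: ready={A,H} → run H
t=12: ready={A,H} → run H
t=13: ready={A} → run A
t=14: ready={A} → run A
t=15: ready={A} → run A
t=16: ready={A} → run A
t=17: ready={A} → run A
t=18: ready={A} → run A
t=19: ready={A} → run A
t=20: (idle)

completion order = G, H, A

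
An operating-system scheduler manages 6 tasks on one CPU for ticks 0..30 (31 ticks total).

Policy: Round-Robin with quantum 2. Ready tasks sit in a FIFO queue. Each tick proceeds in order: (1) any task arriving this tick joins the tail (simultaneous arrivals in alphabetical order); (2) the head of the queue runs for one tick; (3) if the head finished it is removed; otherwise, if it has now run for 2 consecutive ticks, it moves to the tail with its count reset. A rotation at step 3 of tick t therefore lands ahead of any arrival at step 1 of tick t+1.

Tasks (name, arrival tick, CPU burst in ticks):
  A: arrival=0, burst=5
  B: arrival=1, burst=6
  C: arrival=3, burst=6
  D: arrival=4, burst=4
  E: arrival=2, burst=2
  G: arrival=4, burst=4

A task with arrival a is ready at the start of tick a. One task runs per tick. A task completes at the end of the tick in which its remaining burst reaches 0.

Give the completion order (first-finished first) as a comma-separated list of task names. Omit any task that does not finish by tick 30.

t=0: queue=[A] q_used=0 → run A
t=1: queue=[A,B] q_used=1 → run A
t=2: queue=[B,A,E] q_used=0 → run B
t=3: queue=[B,A,E,C] q_used=1 → run B
t=4: queue=[A,E,C,B,D,G] q_used=0 → run A
t=5: queue=[A,E,C,B,D,G] q_used=1 → run A
t=6: queue=[E,C,B,D,G,A] q_used=0 → run E
t=7: queue=[E,C,B,D,G,A] q_used=1 → run E
t=8: queue=[C,B,D,G,A] q_used=0 → run C
t=9: queue=[C,B,D,G,A] q_used=1 → run C
t=10: queue=[B,D,G,A,C] q_used=0 → run B
t=11: queue=[B,D,G,A,C] q_used=1 → run B
t=12: queue=[D,G,A,C,B] q_used=0 → run D
t=13: queue=[D,G,A,C,B] q_used=1 → run D
t=14: queue=[G,A,C,B,D] q_used=0 → run G
t=15: queue=[G,A,C,B,D] q_used=1 → run G
t=16: queue=[A,C,B,D,G] q_used=0 → run A
t=17: queue=[C,B,D,G] q_used=0 → run C
t=18: queue=[C,B,D,G] q_used=1 → run C
t=19: queue=[B,D,G,C] q_used=0 → run B
t=20: queue=[B,D,G,C] q_used=1 → run B
t=21: queue=[D,G,C] q_used=0 → run D
t=22: queue=[D,G,C] q_used=1 → run D
t=23: queue=[G,C] q_used=0 → run G
t=24: queue=[G,C] q_used=1 → run G
t=25: queue=[C] q_used=0 → run C
t=26: queue=[C] q_used=1 → run C
t=27: (idle)
t=28: (idle)
t=29: (idle)
t=30: (idle)

completion order = E, A, B, D, G, C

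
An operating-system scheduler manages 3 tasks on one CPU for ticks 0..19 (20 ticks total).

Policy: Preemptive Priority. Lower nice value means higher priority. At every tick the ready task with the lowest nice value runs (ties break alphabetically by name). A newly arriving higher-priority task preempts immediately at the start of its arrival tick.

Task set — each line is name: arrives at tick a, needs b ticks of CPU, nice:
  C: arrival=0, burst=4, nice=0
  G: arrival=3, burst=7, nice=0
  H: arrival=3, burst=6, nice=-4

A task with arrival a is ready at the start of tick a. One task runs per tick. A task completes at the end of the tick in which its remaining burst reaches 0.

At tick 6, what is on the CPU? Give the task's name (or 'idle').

t=0: ready={C} → run C
t=1: ready={C} → run C
t=2: ready={C} → run C
t=3: ready={C,G,H} → run H
t=4: ready={C,G,H} → run H
t=5: ready={C,G,H} → run H
t=6: ready={C,G,H} → run H
t=7: ready={C,G,H} → run H
t=8: ready={C,G,H} → run H
t=9: ready={C,G} → run C
t=10: ready={G} → run G
t=11: ready={G} → run G
t=12: ready={G} → run G
t=13: ready={G} → run G
t=14: ready={G} → run G
t=15: ready={G} → run G
t=16: ready={G} → run G
t=17: (idle)
t=18: (idle)
t=19: (idle)

running at tick 6 = H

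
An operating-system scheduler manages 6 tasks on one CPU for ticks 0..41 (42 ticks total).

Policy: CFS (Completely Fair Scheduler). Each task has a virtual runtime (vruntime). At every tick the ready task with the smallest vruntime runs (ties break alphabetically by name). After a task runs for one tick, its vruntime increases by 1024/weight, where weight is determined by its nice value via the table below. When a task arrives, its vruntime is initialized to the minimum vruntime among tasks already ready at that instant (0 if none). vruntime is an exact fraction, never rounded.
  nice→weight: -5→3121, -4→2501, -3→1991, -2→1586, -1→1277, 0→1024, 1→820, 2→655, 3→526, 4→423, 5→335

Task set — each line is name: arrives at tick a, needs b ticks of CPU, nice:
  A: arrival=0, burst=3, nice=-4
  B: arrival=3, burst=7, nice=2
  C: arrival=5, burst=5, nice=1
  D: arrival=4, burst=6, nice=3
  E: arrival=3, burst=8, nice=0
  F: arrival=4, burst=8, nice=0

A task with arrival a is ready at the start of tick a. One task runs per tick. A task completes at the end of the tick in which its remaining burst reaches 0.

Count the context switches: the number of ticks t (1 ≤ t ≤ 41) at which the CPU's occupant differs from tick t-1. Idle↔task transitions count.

context switches = 34

t=0: vr[A=0] → run A
t=1: vr[A=1024/2501] → run A
t=2: vr[A=2048/2501] → run A
t=3: vr[B=0 E=0] → run B
t=4: vr[B=1024/655 D=0 E=0 F=0] → run D
t=5: vr[B=1024/655 C=0 D=512/263 E=0 F=0] → run C
t=6: vr[B=1024/655 C=256/205 D=512/263 E=0 F=0] → run E
t=7: vr[B=1024/655 C=256/205 D=512/263 E=1 F=0] → run F
t=8: vr[B=1024/655 C=256/205 D=512/263 E=1 F=1] → run E
t=9: vr[B=1024/655 C=256/205 D=512/263 E=2 F=1] → run F
t=10: vr[B=1024/655 C=256/205 D=512/263 E=2 F=2] → run C
t=11: vr[B=1024/655 C=512/205 D=512/263 E=2 F=2] → run B
t=12: vr[B=2048/655 C=512/205 D=512/263 E=2 F=2] → run D
t=13: vr[B=2048/655 C=512/205 D=1024/263 E=2 F=2] → run E
t=14: vr[B=2048/655 C=512/205 D=1024/263 E=3 F=2] → run F
t=15: vr[B=2048/655 C=512/205 D=1024/263 E=3 F=3] → run C
t=16: vr[B=2048/655 C=768/205 D=1024/263 E=3 F=3] → run E
t=17: vr[B=2048/655 C=768/205 D=1024/263 E=4 F=3] → run F
t=18: vr[B=2048/655 C=768/205 D=1024/263 E=4 F=4] → run B
t=19: vr[B=3072/655 C=768/205 D=1024/263 E=4 F=4] → run C
t=20: vr[B=3072/655 C=1024/205 D=1024/263 E=4 F=4] → run D
t=21: vr[B=3072/655 C=1024/205 D=1536/263 E=4 F=4] → run E
t=22: vr[B=3072/655 C=1024/205 D=1536/263 E=5 F=4] → run F
t=23: vr[B=3072/655 C=1024/205 D=1536/263 E=5 F=5] → run B
t=24: vr[B=4096/655 C=1024/205 D=1536/263 E=5 F=5] → run C
t=25: vr[B=4096/655 D=1536/263 E=5 F=5] → run E
t=26: vr[B=4096/655 D=1536/263 E=6 F=5] → run F
t=27: vr[B=4096/655 D=1536/263 E=6 F=6] → run D
t=28: vr[B=4096/655 D=2048/263 E=6 F=6] → run E
t=29: vr[B=4096/655 D=2048/263 E=7 F=6] → run F
t=30: vr[B=4096/655 D=2048/263 E=7 F=7] → run B
t=31: vr[B=1024/131 D=2048/263 E=7 F=7] → run E
t=32: vr[B=1024/131 D=2048/263 F=7] → run F
t=33: vr[B=1024/131 D=2048/263] → run D
t=34: vr[B=1024/131 D=2560/263] → run B
t=35: vr[B=6144/655 D=2560/263] → run B
t=36: vr[D=2560/263] → run D
t=37: (idle)
t=38: (idle)
t=39: (idle)
t=40: (idle)
t=41: (idle)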